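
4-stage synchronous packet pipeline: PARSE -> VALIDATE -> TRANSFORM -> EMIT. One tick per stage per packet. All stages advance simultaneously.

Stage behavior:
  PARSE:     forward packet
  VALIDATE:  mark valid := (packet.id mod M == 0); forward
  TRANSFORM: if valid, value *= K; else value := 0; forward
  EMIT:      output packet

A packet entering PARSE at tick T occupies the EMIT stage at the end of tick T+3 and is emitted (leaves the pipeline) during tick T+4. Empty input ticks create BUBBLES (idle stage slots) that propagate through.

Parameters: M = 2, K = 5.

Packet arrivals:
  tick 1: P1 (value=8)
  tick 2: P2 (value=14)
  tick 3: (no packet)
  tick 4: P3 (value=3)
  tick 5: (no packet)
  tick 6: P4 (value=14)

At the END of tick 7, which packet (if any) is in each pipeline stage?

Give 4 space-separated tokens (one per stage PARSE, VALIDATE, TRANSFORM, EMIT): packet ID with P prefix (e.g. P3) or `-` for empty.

Tick 1: [PARSE:P1(v=8,ok=F), VALIDATE:-, TRANSFORM:-, EMIT:-] out:-; in:P1
Tick 2: [PARSE:P2(v=14,ok=F), VALIDATE:P1(v=8,ok=F), TRANSFORM:-, EMIT:-] out:-; in:P2
Tick 3: [PARSE:-, VALIDATE:P2(v=14,ok=T), TRANSFORM:P1(v=0,ok=F), EMIT:-] out:-; in:-
Tick 4: [PARSE:P3(v=3,ok=F), VALIDATE:-, TRANSFORM:P2(v=70,ok=T), EMIT:P1(v=0,ok=F)] out:-; in:P3
Tick 5: [PARSE:-, VALIDATE:P3(v=3,ok=F), TRANSFORM:-, EMIT:P2(v=70,ok=T)] out:P1(v=0); in:-
Tick 6: [PARSE:P4(v=14,ok=F), VALIDATE:-, TRANSFORM:P3(v=0,ok=F), EMIT:-] out:P2(v=70); in:P4
Tick 7: [PARSE:-, VALIDATE:P4(v=14,ok=T), TRANSFORM:-, EMIT:P3(v=0,ok=F)] out:-; in:-
At end of tick 7: ['-', 'P4', '-', 'P3']

Answer: - P4 - P3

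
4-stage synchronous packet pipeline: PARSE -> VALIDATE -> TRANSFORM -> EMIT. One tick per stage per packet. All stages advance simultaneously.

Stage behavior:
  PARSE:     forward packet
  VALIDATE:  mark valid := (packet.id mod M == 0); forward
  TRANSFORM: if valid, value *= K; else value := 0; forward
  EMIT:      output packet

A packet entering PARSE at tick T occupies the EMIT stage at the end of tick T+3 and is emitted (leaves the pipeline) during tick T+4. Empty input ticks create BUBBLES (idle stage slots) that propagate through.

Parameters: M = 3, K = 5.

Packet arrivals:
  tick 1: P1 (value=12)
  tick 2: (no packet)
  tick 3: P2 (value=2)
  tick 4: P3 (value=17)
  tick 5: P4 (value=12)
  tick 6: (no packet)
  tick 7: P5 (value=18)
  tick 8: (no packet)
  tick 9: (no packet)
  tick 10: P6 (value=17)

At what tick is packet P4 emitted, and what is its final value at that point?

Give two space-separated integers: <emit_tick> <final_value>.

Answer: 9 0

Derivation:
Tick 1: [PARSE:P1(v=12,ok=F), VALIDATE:-, TRANSFORM:-, EMIT:-] out:-; in:P1
Tick 2: [PARSE:-, VALIDATE:P1(v=12,ok=F), TRANSFORM:-, EMIT:-] out:-; in:-
Tick 3: [PARSE:P2(v=2,ok=F), VALIDATE:-, TRANSFORM:P1(v=0,ok=F), EMIT:-] out:-; in:P2
Tick 4: [PARSE:P3(v=17,ok=F), VALIDATE:P2(v=2,ok=F), TRANSFORM:-, EMIT:P1(v=0,ok=F)] out:-; in:P3
Tick 5: [PARSE:P4(v=12,ok=F), VALIDATE:P3(v=17,ok=T), TRANSFORM:P2(v=0,ok=F), EMIT:-] out:P1(v=0); in:P4
Tick 6: [PARSE:-, VALIDATE:P4(v=12,ok=F), TRANSFORM:P3(v=85,ok=T), EMIT:P2(v=0,ok=F)] out:-; in:-
Tick 7: [PARSE:P5(v=18,ok=F), VALIDATE:-, TRANSFORM:P4(v=0,ok=F), EMIT:P3(v=85,ok=T)] out:P2(v=0); in:P5
Tick 8: [PARSE:-, VALIDATE:P5(v=18,ok=F), TRANSFORM:-, EMIT:P4(v=0,ok=F)] out:P3(v=85); in:-
Tick 9: [PARSE:-, VALIDATE:-, TRANSFORM:P5(v=0,ok=F), EMIT:-] out:P4(v=0); in:-
Tick 10: [PARSE:P6(v=17,ok=F), VALIDATE:-, TRANSFORM:-, EMIT:P5(v=0,ok=F)] out:-; in:P6
Tick 11: [PARSE:-, VALIDATE:P6(v=17,ok=T), TRANSFORM:-, EMIT:-] out:P5(v=0); in:-
Tick 12: [PARSE:-, VALIDATE:-, TRANSFORM:P6(v=85,ok=T), EMIT:-] out:-; in:-
Tick 13: [PARSE:-, VALIDATE:-, TRANSFORM:-, EMIT:P6(v=85,ok=T)] out:-; in:-
Tick 14: [PARSE:-, VALIDATE:-, TRANSFORM:-, EMIT:-] out:P6(v=85); in:-
P4: arrives tick 5, valid=False (id=4, id%3=1), emit tick 9, final value 0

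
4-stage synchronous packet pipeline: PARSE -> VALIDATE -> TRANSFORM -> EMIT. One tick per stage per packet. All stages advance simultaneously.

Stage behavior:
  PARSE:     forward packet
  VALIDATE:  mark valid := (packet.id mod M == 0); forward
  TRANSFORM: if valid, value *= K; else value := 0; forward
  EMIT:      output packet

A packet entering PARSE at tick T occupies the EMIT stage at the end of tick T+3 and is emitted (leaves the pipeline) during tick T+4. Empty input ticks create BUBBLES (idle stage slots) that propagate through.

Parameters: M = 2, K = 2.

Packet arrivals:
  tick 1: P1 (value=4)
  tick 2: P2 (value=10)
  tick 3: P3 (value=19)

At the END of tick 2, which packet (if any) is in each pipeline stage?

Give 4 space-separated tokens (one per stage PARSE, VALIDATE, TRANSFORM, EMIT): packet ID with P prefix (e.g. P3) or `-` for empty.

Answer: P2 P1 - -

Derivation:
Tick 1: [PARSE:P1(v=4,ok=F), VALIDATE:-, TRANSFORM:-, EMIT:-] out:-; in:P1
Tick 2: [PARSE:P2(v=10,ok=F), VALIDATE:P1(v=4,ok=F), TRANSFORM:-, EMIT:-] out:-; in:P2
At end of tick 2: ['P2', 'P1', '-', '-']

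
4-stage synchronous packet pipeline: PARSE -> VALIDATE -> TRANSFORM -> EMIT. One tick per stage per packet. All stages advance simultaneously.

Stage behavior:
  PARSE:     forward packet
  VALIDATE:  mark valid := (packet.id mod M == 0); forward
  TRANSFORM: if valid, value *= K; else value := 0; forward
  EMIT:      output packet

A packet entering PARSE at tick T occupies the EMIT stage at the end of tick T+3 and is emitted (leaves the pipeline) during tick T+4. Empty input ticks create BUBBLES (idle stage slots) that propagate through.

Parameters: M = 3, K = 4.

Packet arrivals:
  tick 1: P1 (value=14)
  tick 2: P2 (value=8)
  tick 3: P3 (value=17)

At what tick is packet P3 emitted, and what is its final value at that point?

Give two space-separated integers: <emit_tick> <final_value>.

Answer: 7 68

Derivation:
Tick 1: [PARSE:P1(v=14,ok=F), VALIDATE:-, TRANSFORM:-, EMIT:-] out:-; in:P1
Tick 2: [PARSE:P2(v=8,ok=F), VALIDATE:P1(v=14,ok=F), TRANSFORM:-, EMIT:-] out:-; in:P2
Tick 3: [PARSE:P3(v=17,ok=F), VALIDATE:P2(v=8,ok=F), TRANSFORM:P1(v=0,ok=F), EMIT:-] out:-; in:P3
Tick 4: [PARSE:-, VALIDATE:P3(v=17,ok=T), TRANSFORM:P2(v=0,ok=F), EMIT:P1(v=0,ok=F)] out:-; in:-
Tick 5: [PARSE:-, VALIDATE:-, TRANSFORM:P3(v=68,ok=T), EMIT:P2(v=0,ok=F)] out:P1(v=0); in:-
Tick 6: [PARSE:-, VALIDATE:-, TRANSFORM:-, EMIT:P3(v=68,ok=T)] out:P2(v=0); in:-
Tick 7: [PARSE:-, VALIDATE:-, TRANSFORM:-, EMIT:-] out:P3(v=68); in:-
P3: arrives tick 3, valid=True (id=3, id%3=0), emit tick 7, final value 68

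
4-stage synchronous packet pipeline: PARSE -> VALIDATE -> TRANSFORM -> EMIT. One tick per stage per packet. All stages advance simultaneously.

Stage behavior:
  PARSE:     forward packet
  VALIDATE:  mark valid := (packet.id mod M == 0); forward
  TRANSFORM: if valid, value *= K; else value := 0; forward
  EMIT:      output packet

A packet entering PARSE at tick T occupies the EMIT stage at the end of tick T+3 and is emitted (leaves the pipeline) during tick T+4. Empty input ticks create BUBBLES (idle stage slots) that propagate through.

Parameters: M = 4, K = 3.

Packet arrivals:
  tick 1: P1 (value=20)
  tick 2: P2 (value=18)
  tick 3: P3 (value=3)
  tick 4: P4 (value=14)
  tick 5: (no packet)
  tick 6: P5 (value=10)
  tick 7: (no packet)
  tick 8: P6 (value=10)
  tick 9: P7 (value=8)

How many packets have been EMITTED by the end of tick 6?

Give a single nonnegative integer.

Tick 1: [PARSE:P1(v=20,ok=F), VALIDATE:-, TRANSFORM:-, EMIT:-] out:-; in:P1
Tick 2: [PARSE:P2(v=18,ok=F), VALIDATE:P1(v=20,ok=F), TRANSFORM:-, EMIT:-] out:-; in:P2
Tick 3: [PARSE:P3(v=3,ok=F), VALIDATE:P2(v=18,ok=F), TRANSFORM:P1(v=0,ok=F), EMIT:-] out:-; in:P3
Tick 4: [PARSE:P4(v=14,ok=F), VALIDATE:P3(v=3,ok=F), TRANSFORM:P2(v=0,ok=F), EMIT:P1(v=0,ok=F)] out:-; in:P4
Tick 5: [PARSE:-, VALIDATE:P4(v=14,ok=T), TRANSFORM:P3(v=0,ok=F), EMIT:P2(v=0,ok=F)] out:P1(v=0); in:-
Tick 6: [PARSE:P5(v=10,ok=F), VALIDATE:-, TRANSFORM:P4(v=42,ok=T), EMIT:P3(v=0,ok=F)] out:P2(v=0); in:P5
Emitted by tick 6: ['P1', 'P2']

Answer: 2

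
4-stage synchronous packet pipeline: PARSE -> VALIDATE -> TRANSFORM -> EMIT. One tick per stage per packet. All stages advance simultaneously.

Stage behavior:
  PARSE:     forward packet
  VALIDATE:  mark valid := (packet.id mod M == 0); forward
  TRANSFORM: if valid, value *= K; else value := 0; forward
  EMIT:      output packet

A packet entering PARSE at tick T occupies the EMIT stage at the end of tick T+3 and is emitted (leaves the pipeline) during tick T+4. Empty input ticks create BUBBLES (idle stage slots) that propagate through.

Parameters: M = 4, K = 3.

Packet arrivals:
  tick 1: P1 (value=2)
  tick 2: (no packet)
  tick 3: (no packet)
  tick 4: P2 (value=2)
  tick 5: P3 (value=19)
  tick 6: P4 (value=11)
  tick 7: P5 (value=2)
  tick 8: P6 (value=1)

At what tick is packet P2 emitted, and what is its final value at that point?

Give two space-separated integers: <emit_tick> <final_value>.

Answer: 8 0

Derivation:
Tick 1: [PARSE:P1(v=2,ok=F), VALIDATE:-, TRANSFORM:-, EMIT:-] out:-; in:P1
Tick 2: [PARSE:-, VALIDATE:P1(v=2,ok=F), TRANSFORM:-, EMIT:-] out:-; in:-
Tick 3: [PARSE:-, VALIDATE:-, TRANSFORM:P1(v=0,ok=F), EMIT:-] out:-; in:-
Tick 4: [PARSE:P2(v=2,ok=F), VALIDATE:-, TRANSFORM:-, EMIT:P1(v=0,ok=F)] out:-; in:P2
Tick 5: [PARSE:P3(v=19,ok=F), VALIDATE:P2(v=2,ok=F), TRANSFORM:-, EMIT:-] out:P1(v=0); in:P3
Tick 6: [PARSE:P4(v=11,ok=F), VALIDATE:P3(v=19,ok=F), TRANSFORM:P2(v=0,ok=F), EMIT:-] out:-; in:P4
Tick 7: [PARSE:P5(v=2,ok=F), VALIDATE:P4(v=11,ok=T), TRANSFORM:P3(v=0,ok=F), EMIT:P2(v=0,ok=F)] out:-; in:P5
Tick 8: [PARSE:P6(v=1,ok=F), VALIDATE:P5(v=2,ok=F), TRANSFORM:P4(v=33,ok=T), EMIT:P3(v=0,ok=F)] out:P2(v=0); in:P6
Tick 9: [PARSE:-, VALIDATE:P6(v=1,ok=F), TRANSFORM:P5(v=0,ok=F), EMIT:P4(v=33,ok=T)] out:P3(v=0); in:-
Tick 10: [PARSE:-, VALIDATE:-, TRANSFORM:P6(v=0,ok=F), EMIT:P5(v=0,ok=F)] out:P4(v=33); in:-
Tick 11: [PARSE:-, VALIDATE:-, TRANSFORM:-, EMIT:P6(v=0,ok=F)] out:P5(v=0); in:-
Tick 12: [PARSE:-, VALIDATE:-, TRANSFORM:-, EMIT:-] out:P6(v=0); in:-
P2: arrives tick 4, valid=False (id=2, id%4=2), emit tick 8, final value 0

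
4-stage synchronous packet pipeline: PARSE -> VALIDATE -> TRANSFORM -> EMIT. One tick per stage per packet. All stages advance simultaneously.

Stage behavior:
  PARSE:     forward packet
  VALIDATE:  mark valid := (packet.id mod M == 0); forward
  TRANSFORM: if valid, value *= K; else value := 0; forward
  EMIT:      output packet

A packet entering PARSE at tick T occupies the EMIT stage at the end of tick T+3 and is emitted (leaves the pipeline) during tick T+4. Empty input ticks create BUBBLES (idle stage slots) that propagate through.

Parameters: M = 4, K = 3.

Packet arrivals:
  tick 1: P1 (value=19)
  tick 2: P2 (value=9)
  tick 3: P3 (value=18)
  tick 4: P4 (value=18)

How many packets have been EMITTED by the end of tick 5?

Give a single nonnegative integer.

Tick 1: [PARSE:P1(v=19,ok=F), VALIDATE:-, TRANSFORM:-, EMIT:-] out:-; in:P1
Tick 2: [PARSE:P2(v=9,ok=F), VALIDATE:P1(v=19,ok=F), TRANSFORM:-, EMIT:-] out:-; in:P2
Tick 3: [PARSE:P3(v=18,ok=F), VALIDATE:P2(v=9,ok=F), TRANSFORM:P1(v=0,ok=F), EMIT:-] out:-; in:P3
Tick 4: [PARSE:P4(v=18,ok=F), VALIDATE:P3(v=18,ok=F), TRANSFORM:P2(v=0,ok=F), EMIT:P1(v=0,ok=F)] out:-; in:P4
Tick 5: [PARSE:-, VALIDATE:P4(v=18,ok=T), TRANSFORM:P3(v=0,ok=F), EMIT:P2(v=0,ok=F)] out:P1(v=0); in:-
Emitted by tick 5: ['P1']

Answer: 1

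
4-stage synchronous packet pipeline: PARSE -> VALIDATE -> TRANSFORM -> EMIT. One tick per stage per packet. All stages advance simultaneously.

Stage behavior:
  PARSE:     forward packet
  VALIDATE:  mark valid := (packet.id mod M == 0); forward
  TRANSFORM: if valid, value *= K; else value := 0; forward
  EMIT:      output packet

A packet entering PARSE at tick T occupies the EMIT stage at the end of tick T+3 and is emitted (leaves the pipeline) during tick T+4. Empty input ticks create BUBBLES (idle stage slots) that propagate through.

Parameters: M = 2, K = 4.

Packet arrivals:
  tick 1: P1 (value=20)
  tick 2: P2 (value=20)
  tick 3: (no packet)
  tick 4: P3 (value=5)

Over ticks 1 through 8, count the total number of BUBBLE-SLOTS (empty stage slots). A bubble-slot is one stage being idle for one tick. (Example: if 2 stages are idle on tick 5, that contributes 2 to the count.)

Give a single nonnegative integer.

Tick 1: [PARSE:P1(v=20,ok=F), VALIDATE:-, TRANSFORM:-, EMIT:-] out:-; bubbles=3
Tick 2: [PARSE:P2(v=20,ok=F), VALIDATE:P1(v=20,ok=F), TRANSFORM:-, EMIT:-] out:-; bubbles=2
Tick 3: [PARSE:-, VALIDATE:P2(v=20,ok=T), TRANSFORM:P1(v=0,ok=F), EMIT:-] out:-; bubbles=2
Tick 4: [PARSE:P3(v=5,ok=F), VALIDATE:-, TRANSFORM:P2(v=80,ok=T), EMIT:P1(v=0,ok=F)] out:-; bubbles=1
Tick 5: [PARSE:-, VALIDATE:P3(v=5,ok=F), TRANSFORM:-, EMIT:P2(v=80,ok=T)] out:P1(v=0); bubbles=2
Tick 6: [PARSE:-, VALIDATE:-, TRANSFORM:P3(v=0,ok=F), EMIT:-] out:P2(v=80); bubbles=3
Tick 7: [PARSE:-, VALIDATE:-, TRANSFORM:-, EMIT:P3(v=0,ok=F)] out:-; bubbles=3
Tick 8: [PARSE:-, VALIDATE:-, TRANSFORM:-, EMIT:-] out:P3(v=0); bubbles=4
Total bubble-slots: 20

Answer: 20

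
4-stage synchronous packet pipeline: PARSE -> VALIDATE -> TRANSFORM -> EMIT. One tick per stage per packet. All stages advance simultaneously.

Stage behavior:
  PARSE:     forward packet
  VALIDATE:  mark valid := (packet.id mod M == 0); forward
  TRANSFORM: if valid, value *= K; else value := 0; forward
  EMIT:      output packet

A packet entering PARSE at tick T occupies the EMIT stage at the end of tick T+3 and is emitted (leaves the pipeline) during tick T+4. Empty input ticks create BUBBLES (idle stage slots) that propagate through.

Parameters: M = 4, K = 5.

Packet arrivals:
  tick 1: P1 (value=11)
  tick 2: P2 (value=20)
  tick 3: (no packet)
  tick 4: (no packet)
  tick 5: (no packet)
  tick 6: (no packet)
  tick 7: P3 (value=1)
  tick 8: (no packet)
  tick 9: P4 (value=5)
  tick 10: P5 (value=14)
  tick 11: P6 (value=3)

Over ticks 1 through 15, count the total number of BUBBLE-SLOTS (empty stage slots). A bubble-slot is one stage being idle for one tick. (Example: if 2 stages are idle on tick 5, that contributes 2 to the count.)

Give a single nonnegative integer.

Answer: 36

Derivation:
Tick 1: [PARSE:P1(v=11,ok=F), VALIDATE:-, TRANSFORM:-, EMIT:-] out:-; bubbles=3
Tick 2: [PARSE:P2(v=20,ok=F), VALIDATE:P1(v=11,ok=F), TRANSFORM:-, EMIT:-] out:-; bubbles=2
Tick 3: [PARSE:-, VALIDATE:P2(v=20,ok=F), TRANSFORM:P1(v=0,ok=F), EMIT:-] out:-; bubbles=2
Tick 4: [PARSE:-, VALIDATE:-, TRANSFORM:P2(v=0,ok=F), EMIT:P1(v=0,ok=F)] out:-; bubbles=2
Tick 5: [PARSE:-, VALIDATE:-, TRANSFORM:-, EMIT:P2(v=0,ok=F)] out:P1(v=0); bubbles=3
Tick 6: [PARSE:-, VALIDATE:-, TRANSFORM:-, EMIT:-] out:P2(v=0); bubbles=4
Tick 7: [PARSE:P3(v=1,ok=F), VALIDATE:-, TRANSFORM:-, EMIT:-] out:-; bubbles=3
Tick 8: [PARSE:-, VALIDATE:P3(v=1,ok=F), TRANSFORM:-, EMIT:-] out:-; bubbles=3
Tick 9: [PARSE:P4(v=5,ok=F), VALIDATE:-, TRANSFORM:P3(v=0,ok=F), EMIT:-] out:-; bubbles=2
Tick 10: [PARSE:P5(v=14,ok=F), VALIDATE:P4(v=5,ok=T), TRANSFORM:-, EMIT:P3(v=0,ok=F)] out:-; bubbles=1
Tick 11: [PARSE:P6(v=3,ok=F), VALIDATE:P5(v=14,ok=F), TRANSFORM:P4(v=25,ok=T), EMIT:-] out:P3(v=0); bubbles=1
Tick 12: [PARSE:-, VALIDATE:P6(v=3,ok=F), TRANSFORM:P5(v=0,ok=F), EMIT:P4(v=25,ok=T)] out:-; bubbles=1
Tick 13: [PARSE:-, VALIDATE:-, TRANSFORM:P6(v=0,ok=F), EMIT:P5(v=0,ok=F)] out:P4(v=25); bubbles=2
Tick 14: [PARSE:-, VALIDATE:-, TRANSFORM:-, EMIT:P6(v=0,ok=F)] out:P5(v=0); bubbles=3
Tick 15: [PARSE:-, VALIDATE:-, TRANSFORM:-, EMIT:-] out:P6(v=0); bubbles=4
Total bubble-slots: 36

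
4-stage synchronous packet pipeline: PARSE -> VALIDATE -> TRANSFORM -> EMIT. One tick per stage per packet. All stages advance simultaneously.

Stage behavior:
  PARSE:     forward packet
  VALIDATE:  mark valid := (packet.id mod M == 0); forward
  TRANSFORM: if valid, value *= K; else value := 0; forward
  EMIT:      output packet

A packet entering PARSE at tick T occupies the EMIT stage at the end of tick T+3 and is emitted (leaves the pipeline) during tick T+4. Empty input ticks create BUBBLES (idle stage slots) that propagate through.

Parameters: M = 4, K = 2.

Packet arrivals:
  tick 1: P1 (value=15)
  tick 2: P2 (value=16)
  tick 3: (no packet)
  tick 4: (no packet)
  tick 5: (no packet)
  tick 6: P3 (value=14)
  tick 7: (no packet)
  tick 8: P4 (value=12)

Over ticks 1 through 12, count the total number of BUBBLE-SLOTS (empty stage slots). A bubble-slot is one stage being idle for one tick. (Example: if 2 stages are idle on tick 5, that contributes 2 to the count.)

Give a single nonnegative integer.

Tick 1: [PARSE:P1(v=15,ok=F), VALIDATE:-, TRANSFORM:-, EMIT:-] out:-; bubbles=3
Tick 2: [PARSE:P2(v=16,ok=F), VALIDATE:P1(v=15,ok=F), TRANSFORM:-, EMIT:-] out:-; bubbles=2
Tick 3: [PARSE:-, VALIDATE:P2(v=16,ok=F), TRANSFORM:P1(v=0,ok=F), EMIT:-] out:-; bubbles=2
Tick 4: [PARSE:-, VALIDATE:-, TRANSFORM:P2(v=0,ok=F), EMIT:P1(v=0,ok=F)] out:-; bubbles=2
Tick 5: [PARSE:-, VALIDATE:-, TRANSFORM:-, EMIT:P2(v=0,ok=F)] out:P1(v=0); bubbles=3
Tick 6: [PARSE:P3(v=14,ok=F), VALIDATE:-, TRANSFORM:-, EMIT:-] out:P2(v=0); bubbles=3
Tick 7: [PARSE:-, VALIDATE:P3(v=14,ok=F), TRANSFORM:-, EMIT:-] out:-; bubbles=3
Tick 8: [PARSE:P4(v=12,ok=F), VALIDATE:-, TRANSFORM:P3(v=0,ok=F), EMIT:-] out:-; bubbles=2
Tick 9: [PARSE:-, VALIDATE:P4(v=12,ok=T), TRANSFORM:-, EMIT:P3(v=0,ok=F)] out:-; bubbles=2
Tick 10: [PARSE:-, VALIDATE:-, TRANSFORM:P4(v=24,ok=T), EMIT:-] out:P3(v=0); bubbles=3
Tick 11: [PARSE:-, VALIDATE:-, TRANSFORM:-, EMIT:P4(v=24,ok=T)] out:-; bubbles=3
Tick 12: [PARSE:-, VALIDATE:-, TRANSFORM:-, EMIT:-] out:P4(v=24); bubbles=4
Total bubble-slots: 32

Answer: 32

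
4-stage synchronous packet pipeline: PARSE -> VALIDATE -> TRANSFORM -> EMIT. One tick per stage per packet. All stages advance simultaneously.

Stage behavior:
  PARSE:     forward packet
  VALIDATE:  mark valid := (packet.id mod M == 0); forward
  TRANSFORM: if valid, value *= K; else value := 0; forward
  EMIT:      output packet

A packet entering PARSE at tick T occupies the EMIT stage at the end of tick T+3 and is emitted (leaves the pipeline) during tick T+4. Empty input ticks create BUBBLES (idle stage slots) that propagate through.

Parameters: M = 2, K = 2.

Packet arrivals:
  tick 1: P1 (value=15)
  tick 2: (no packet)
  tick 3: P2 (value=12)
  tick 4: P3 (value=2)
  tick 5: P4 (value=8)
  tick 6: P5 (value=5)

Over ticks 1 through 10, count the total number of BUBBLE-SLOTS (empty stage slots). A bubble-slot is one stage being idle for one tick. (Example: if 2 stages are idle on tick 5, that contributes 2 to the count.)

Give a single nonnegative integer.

Answer: 20

Derivation:
Tick 1: [PARSE:P1(v=15,ok=F), VALIDATE:-, TRANSFORM:-, EMIT:-] out:-; bubbles=3
Tick 2: [PARSE:-, VALIDATE:P1(v=15,ok=F), TRANSFORM:-, EMIT:-] out:-; bubbles=3
Tick 3: [PARSE:P2(v=12,ok=F), VALIDATE:-, TRANSFORM:P1(v=0,ok=F), EMIT:-] out:-; bubbles=2
Tick 4: [PARSE:P3(v=2,ok=F), VALIDATE:P2(v=12,ok=T), TRANSFORM:-, EMIT:P1(v=0,ok=F)] out:-; bubbles=1
Tick 5: [PARSE:P4(v=8,ok=F), VALIDATE:P3(v=2,ok=F), TRANSFORM:P2(v=24,ok=T), EMIT:-] out:P1(v=0); bubbles=1
Tick 6: [PARSE:P5(v=5,ok=F), VALIDATE:P4(v=8,ok=T), TRANSFORM:P3(v=0,ok=F), EMIT:P2(v=24,ok=T)] out:-; bubbles=0
Tick 7: [PARSE:-, VALIDATE:P5(v=5,ok=F), TRANSFORM:P4(v=16,ok=T), EMIT:P3(v=0,ok=F)] out:P2(v=24); bubbles=1
Tick 8: [PARSE:-, VALIDATE:-, TRANSFORM:P5(v=0,ok=F), EMIT:P4(v=16,ok=T)] out:P3(v=0); bubbles=2
Tick 9: [PARSE:-, VALIDATE:-, TRANSFORM:-, EMIT:P5(v=0,ok=F)] out:P4(v=16); bubbles=3
Tick 10: [PARSE:-, VALIDATE:-, TRANSFORM:-, EMIT:-] out:P5(v=0); bubbles=4
Total bubble-slots: 20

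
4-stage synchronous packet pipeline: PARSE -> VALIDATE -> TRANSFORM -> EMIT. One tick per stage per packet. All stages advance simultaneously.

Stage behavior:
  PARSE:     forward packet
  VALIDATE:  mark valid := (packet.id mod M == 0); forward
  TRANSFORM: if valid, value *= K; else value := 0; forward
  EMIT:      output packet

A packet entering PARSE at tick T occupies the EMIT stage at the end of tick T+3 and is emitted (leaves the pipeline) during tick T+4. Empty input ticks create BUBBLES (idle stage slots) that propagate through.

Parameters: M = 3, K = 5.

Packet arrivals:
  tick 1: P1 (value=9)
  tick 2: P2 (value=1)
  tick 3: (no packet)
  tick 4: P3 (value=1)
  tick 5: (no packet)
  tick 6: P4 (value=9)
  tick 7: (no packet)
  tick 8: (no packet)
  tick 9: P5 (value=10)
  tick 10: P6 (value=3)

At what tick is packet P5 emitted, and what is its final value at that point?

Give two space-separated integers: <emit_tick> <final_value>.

Tick 1: [PARSE:P1(v=9,ok=F), VALIDATE:-, TRANSFORM:-, EMIT:-] out:-; in:P1
Tick 2: [PARSE:P2(v=1,ok=F), VALIDATE:P1(v=9,ok=F), TRANSFORM:-, EMIT:-] out:-; in:P2
Tick 3: [PARSE:-, VALIDATE:P2(v=1,ok=F), TRANSFORM:P1(v=0,ok=F), EMIT:-] out:-; in:-
Tick 4: [PARSE:P3(v=1,ok=F), VALIDATE:-, TRANSFORM:P2(v=0,ok=F), EMIT:P1(v=0,ok=F)] out:-; in:P3
Tick 5: [PARSE:-, VALIDATE:P3(v=1,ok=T), TRANSFORM:-, EMIT:P2(v=0,ok=F)] out:P1(v=0); in:-
Tick 6: [PARSE:P4(v=9,ok=F), VALIDATE:-, TRANSFORM:P3(v=5,ok=T), EMIT:-] out:P2(v=0); in:P4
Tick 7: [PARSE:-, VALIDATE:P4(v=9,ok=F), TRANSFORM:-, EMIT:P3(v=5,ok=T)] out:-; in:-
Tick 8: [PARSE:-, VALIDATE:-, TRANSFORM:P4(v=0,ok=F), EMIT:-] out:P3(v=5); in:-
Tick 9: [PARSE:P5(v=10,ok=F), VALIDATE:-, TRANSFORM:-, EMIT:P4(v=0,ok=F)] out:-; in:P5
Tick 10: [PARSE:P6(v=3,ok=F), VALIDATE:P5(v=10,ok=F), TRANSFORM:-, EMIT:-] out:P4(v=0); in:P6
Tick 11: [PARSE:-, VALIDATE:P6(v=3,ok=T), TRANSFORM:P5(v=0,ok=F), EMIT:-] out:-; in:-
Tick 12: [PARSE:-, VALIDATE:-, TRANSFORM:P6(v=15,ok=T), EMIT:P5(v=0,ok=F)] out:-; in:-
Tick 13: [PARSE:-, VALIDATE:-, TRANSFORM:-, EMIT:P6(v=15,ok=T)] out:P5(v=0); in:-
Tick 14: [PARSE:-, VALIDATE:-, TRANSFORM:-, EMIT:-] out:P6(v=15); in:-
P5: arrives tick 9, valid=False (id=5, id%3=2), emit tick 13, final value 0

Answer: 13 0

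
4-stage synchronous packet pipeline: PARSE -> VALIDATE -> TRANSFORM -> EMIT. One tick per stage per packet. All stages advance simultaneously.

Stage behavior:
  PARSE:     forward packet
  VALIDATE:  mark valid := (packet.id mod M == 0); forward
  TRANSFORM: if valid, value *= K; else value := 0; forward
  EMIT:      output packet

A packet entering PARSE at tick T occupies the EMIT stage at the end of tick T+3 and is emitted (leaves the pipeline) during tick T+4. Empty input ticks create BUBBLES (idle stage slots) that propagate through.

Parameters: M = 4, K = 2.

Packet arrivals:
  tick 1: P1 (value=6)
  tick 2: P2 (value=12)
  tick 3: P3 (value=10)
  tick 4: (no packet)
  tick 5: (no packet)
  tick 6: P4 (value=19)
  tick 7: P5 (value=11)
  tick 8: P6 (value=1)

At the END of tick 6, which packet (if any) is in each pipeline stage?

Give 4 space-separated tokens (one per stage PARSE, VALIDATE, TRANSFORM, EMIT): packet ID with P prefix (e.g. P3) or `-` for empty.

Answer: P4 - - P3

Derivation:
Tick 1: [PARSE:P1(v=6,ok=F), VALIDATE:-, TRANSFORM:-, EMIT:-] out:-; in:P1
Tick 2: [PARSE:P2(v=12,ok=F), VALIDATE:P1(v=6,ok=F), TRANSFORM:-, EMIT:-] out:-; in:P2
Tick 3: [PARSE:P3(v=10,ok=F), VALIDATE:P2(v=12,ok=F), TRANSFORM:P1(v=0,ok=F), EMIT:-] out:-; in:P3
Tick 4: [PARSE:-, VALIDATE:P3(v=10,ok=F), TRANSFORM:P2(v=0,ok=F), EMIT:P1(v=0,ok=F)] out:-; in:-
Tick 5: [PARSE:-, VALIDATE:-, TRANSFORM:P3(v=0,ok=F), EMIT:P2(v=0,ok=F)] out:P1(v=0); in:-
Tick 6: [PARSE:P4(v=19,ok=F), VALIDATE:-, TRANSFORM:-, EMIT:P3(v=0,ok=F)] out:P2(v=0); in:P4
At end of tick 6: ['P4', '-', '-', 'P3']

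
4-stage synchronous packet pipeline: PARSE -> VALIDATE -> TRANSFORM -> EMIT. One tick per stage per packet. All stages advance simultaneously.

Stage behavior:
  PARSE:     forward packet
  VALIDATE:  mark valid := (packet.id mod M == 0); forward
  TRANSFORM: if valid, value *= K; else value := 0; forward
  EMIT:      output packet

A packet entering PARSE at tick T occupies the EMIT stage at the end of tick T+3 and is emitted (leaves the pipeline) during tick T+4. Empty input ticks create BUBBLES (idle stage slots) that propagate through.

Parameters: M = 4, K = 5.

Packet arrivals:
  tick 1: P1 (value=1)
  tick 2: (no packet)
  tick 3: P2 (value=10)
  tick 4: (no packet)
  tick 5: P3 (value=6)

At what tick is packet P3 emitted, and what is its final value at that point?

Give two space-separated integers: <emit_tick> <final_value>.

Tick 1: [PARSE:P1(v=1,ok=F), VALIDATE:-, TRANSFORM:-, EMIT:-] out:-; in:P1
Tick 2: [PARSE:-, VALIDATE:P1(v=1,ok=F), TRANSFORM:-, EMIT:-] out:-; in:-
Tick 3: [PARSE:P2(v=10,ok=F), VALIDATE:-, TRANSFORM:P1(v=0,ok=F), EMIT:-] out:-; in:P2
Tick 4: [PARSE:-, VALIDATE:P2(v=10,ok=F), TRANSFORM:-, EMIT:P1(v=0,ok=F)] out:-; in:-
Tick 5: [PARSE:P3(v=6,ok=F), VALIDATE:-, TRANSFORM:P2(v=0,ok=F), EMIT:-] out:P1(v=0); in:P3
Tick 6: [PARSE:-, VALIDATE:P3(v=6,ok=F), TRANSFORM:-, EMIT:P2(v=0,ok=F)] out:-; in:-
Tick 7: [PARSE:-, VALIDATE:-, TRANSFORM:P3(v=0,ok=F), EMIT:-] out:P2(v=0); in:-
Tick 8: [PARSE:-, VALIDATE:-, TRANSFORM:-, EMIT:P3(v=0,ok=F)] out:-; in:-
Tick 9: [PARSE:-, VALIDATE:-, TRANSFORM:-, EMIT:-] out:P3(v=0); in:-
P3: arrives tick 5, valid=False (id=3, id%4=3), emit tick 9, final value 0

Answer: 9 0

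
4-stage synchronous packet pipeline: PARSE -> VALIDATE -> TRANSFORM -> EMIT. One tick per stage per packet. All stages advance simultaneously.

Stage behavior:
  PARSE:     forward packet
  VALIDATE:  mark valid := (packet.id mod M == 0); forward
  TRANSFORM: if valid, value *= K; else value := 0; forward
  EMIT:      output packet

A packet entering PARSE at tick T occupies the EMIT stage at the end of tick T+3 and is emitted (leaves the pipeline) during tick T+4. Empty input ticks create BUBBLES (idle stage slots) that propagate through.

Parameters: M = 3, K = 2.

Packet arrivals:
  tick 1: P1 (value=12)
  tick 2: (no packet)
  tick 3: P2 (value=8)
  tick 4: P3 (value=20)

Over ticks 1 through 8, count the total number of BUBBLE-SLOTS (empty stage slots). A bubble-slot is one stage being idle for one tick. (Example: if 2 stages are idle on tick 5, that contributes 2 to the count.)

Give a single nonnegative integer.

Answer: 20

Derivation:
Tick 1: [PARSE:P1(v=12,ok=F), VALIDATE:-, TRANSFORM:-, EMIT:-] out:-; bubbles=3
Tick 2: [PARSE:-, VALIDATE:P1(v=12,ok=F), TRANSFORM:-, EMIT:-] out:-; bubbles=3
Tick 3: [PARSE:P2(v=8,ok=F), VALIDATE:-, TRANSFORM:P1(v=0,ok=F), EMIT:-] out:-; bubbles=2
Tick 4: [PARSE:P3(v=20,ok=F), VALIDATE:P2(v=8,ok=F), TRANSFORM:-, EMIT:P1(v=0,ok=F)] out:-; bubbles=1
Tick 5: [PARSE:-, VALIDATE:P3(v=20,ok=T), TRANSFORM:P2(v=0,ok=F), EMIT:-] out:P1(v=0); bubbles=2
Tick 6: [PARSE:-, VALIDATE:-, TRANSFORM:P3(v=40,ok=T), EMIT:P2(v=0,ok=F)] out:-; bubbles=2
Tick 7: [PARSE:-, VALIDATE:-, TRANSFORM:-, EMIT:P3(v=40,ok=T)] out:P2(v=0); bubbles=3
Tick 8: [PARSE:-, VALIDATE:-, TRANSFORM:-, EMIT:-] out:P3(v=40); bubbles=4
Total bubble-slots: 20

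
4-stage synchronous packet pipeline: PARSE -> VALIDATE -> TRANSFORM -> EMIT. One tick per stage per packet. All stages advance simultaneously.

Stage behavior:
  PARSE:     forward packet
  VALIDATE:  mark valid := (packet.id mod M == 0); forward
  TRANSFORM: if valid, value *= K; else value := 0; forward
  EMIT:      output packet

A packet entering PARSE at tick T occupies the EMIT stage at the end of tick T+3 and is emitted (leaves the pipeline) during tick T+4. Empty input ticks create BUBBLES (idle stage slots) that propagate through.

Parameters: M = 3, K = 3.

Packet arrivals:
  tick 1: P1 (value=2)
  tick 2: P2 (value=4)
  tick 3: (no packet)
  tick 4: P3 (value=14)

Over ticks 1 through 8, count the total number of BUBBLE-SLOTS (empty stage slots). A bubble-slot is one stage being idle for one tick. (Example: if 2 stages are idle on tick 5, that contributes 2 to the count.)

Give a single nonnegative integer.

Answer: 20

Derivation:
Tick 1: [PARSE:P1(v=2,ok=F), VALIDATE:-, TRANSFORM:-, EMIT:-] out:-; bubbles=3
Tick 2: [PARSE:P2(v=4,ok=F), VALIDATE:P1(v=2,ok=F), TRANSFORM:-, EMIT:-] out:-; bubbles=2
Tick 3: [PARSE:-, VALIDATE:P2(v=4,ok=F), TRANSFORM:P1(v=0,ok=F), EMIT:-] out:-; bubbles=2
Tick 4: [PARSE:P3(v=14,ok=F), VALIDATE:-, TRANSFORM:P2(v=0,ok=F), EMIT:P1(v=0,ok=F)] out:-; bubbles=1
Tick 5: [PARSE:-, VALIDATE:P3(v=14,ok=T), TRANSFORM:-, EMIT:P2(v=0,ok=F)] out:P1(v=0); bubbles=2
Tick 6: [PARSE:-, VALIDATE:-, TRANSFORM:P3(v=42,ok=T), EMIT:-] out:P2(v=0); bubbles=3
Tick 7: [PARSE:-, VALIDATE:-, TRANSFORM:-, EMIT:P3(v=42,ok=T)] out:-; bubbles=3
Tick 8: [PARSE:-, VALIDATE:-, TRANSFORM:-, EMIT:-] out:P3(v=42); bubbles=4
Total bubble-slots: 20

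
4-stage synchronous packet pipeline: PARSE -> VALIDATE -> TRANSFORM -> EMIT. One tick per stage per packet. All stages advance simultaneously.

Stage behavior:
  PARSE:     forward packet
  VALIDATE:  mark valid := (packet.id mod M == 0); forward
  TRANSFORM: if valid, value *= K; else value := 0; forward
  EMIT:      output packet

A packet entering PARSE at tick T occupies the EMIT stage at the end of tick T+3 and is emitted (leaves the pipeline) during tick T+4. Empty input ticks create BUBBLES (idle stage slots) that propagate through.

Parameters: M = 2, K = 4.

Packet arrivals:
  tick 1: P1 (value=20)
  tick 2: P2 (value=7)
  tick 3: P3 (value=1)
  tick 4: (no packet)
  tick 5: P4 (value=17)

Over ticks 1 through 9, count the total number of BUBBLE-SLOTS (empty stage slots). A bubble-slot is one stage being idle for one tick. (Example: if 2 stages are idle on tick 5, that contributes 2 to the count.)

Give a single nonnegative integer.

Answer: 20

Derivation:
Tick 1: [PARSE:P1(v=20,ok=F), VALIDATE:-, TRANSFORM:-, EMIT:-] out:-; bubbles=3
Tick 2: [PARSE:P2(v=7,ok=F), VALIDATE:P1(v=20,ok=F), TRANSFORM:-, EMIT:-] out:-; bubbles=2
Tick 3: [PARSE:P3(v=1,ok=F), VALIDATE:P2(v=7,ok=T), TRANSFORM:P1(v=0,ok=F), EMIT:-] out:-; bubbles=1
Tick 4: [PARSE:-, VALIDATE:P3(v=1,ok=F), TRANSFORM:P2(v=28,ok=T), EMIT:P1(v=0,ok=F)] out:-; bubbles=1
Tick 5: [PARSE:P4(v=17,ok=F), VALIDATE:-, TRANSFORM:P3(v=0,ok=F), EMIT:P2(v=28,ok=T)] out:P1(v=0); bubbles=1
Tick 6: [PARSE:-, VALIDATE:P4(v=17,ok=T), TRANSFORM:-, EMIT:P3(v=0,ok=F)] out:P2(v=28); bubbles=2
Tick 7: [PARSE:-, VALIDATE:-, TRANSFORM:P4(v=68,ok=T), EMIT:-] out:P3(v=0); bubbles=3
Tick 8: [PARSE:-, VALIDATE:-, TRANSFORM:-, EMIT:P4(v=68,ok=T)] out:-; bubbles=3
Tick 9: [PARSE:-, VALIDATE:-, TRANSFORM:-, EMIT:-] out:P4(v=68); bubbles=4
Total bubble-slots: 20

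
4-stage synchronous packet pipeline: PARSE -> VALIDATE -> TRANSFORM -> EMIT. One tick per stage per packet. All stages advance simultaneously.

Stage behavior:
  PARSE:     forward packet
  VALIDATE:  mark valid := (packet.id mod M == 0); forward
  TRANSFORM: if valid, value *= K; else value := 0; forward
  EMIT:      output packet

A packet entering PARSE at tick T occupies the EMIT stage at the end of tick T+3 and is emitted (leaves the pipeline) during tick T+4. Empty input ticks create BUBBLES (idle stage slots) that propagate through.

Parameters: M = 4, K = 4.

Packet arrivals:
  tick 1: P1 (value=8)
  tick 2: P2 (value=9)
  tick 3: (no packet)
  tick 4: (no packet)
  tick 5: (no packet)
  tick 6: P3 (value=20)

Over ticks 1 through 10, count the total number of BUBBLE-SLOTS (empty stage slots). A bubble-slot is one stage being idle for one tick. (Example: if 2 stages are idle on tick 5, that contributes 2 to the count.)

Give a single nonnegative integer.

Answer: 28

Derivation:
Tick 1: [PARSE:P1(v=8,ok=F), VALIDATE:-, TRANSFORM:-, EMIT:-] out:-; bubbles=3
Tick 2: [PARSE:P2(v=9,ok=F), VALIDATE:P1(v=8,ok=F), TRANSFORM:-, EMIT:-] out:-; bubbles=2
Tick 3: [PARSE:-, VALIDATE:P2(v=9,ok=F), TRANSFORM:P1(v=0,ok=F), EMIT:-] out:-; bubbles=2
Tick 4: [PARSE:-, VALIDATE:-, TRANSFORM:P2(v=0,ok=F), EMIT:P1(v=0,ok=F)] out:-; bubbles=2
Tick 5: [PARSE:-, VALIDATE:-, TRANSFORM:-, EMIT:P2(v=0,ok=F)] out:P1(v=0); bubbles=3
Tick 6: [PARSE:P3(v=20,ok=F), VALIDATE:-, TRANSFORM:-, EMIT:-] out:P2(v=0); bubbles=3
Tick 7: [PARSE:-, VALIDATE:P3(v=20,ok=F), TRANSFORM:-, EMIT:-] out:-; bubbles=3
Tick 8: [PARSE:-, VALIDATE:-, TRANSFORM:P3(v=0,ok=F), EMIT:-] out:-; bubbles=3
Tick 9: [PARSE:-, VALIDATE:-, TRANSFORM:-, EMIT:P3(v=0,ok=F)] out:-; bubbles=3
Tick 10: [PARSE:-, VALIDATE:-, TRANSFORM:-, EMIT:-] out:P3(v=0); bubbles=4
Total bubble-slots: 28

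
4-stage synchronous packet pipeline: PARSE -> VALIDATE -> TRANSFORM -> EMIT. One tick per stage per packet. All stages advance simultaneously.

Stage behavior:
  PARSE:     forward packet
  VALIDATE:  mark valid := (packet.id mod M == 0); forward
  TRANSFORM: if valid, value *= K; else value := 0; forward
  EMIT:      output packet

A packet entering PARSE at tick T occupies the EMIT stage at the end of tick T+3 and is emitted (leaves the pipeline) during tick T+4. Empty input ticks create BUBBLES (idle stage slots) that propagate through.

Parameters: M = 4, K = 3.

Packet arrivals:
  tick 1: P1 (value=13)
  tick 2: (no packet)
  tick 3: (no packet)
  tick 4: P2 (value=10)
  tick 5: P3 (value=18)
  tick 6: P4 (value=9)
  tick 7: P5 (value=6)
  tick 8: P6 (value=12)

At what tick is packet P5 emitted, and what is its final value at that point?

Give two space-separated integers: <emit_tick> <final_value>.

Tick 1: [PARSE:P1(v=13,ok=F), VALIDATE:-, TRANSFORM:-, EMIT:-] out:-; in:P1
Tick 2: [PARSE:-, VALIDATE:P1(v=13,ok=F), TRANSFORM:-, EMIT:-] out:-; in:-
Tick 3: [PARSE:-, VALIDATE:-, TRANSFORM:P1(v=0,ok=F), EMIT:-] out:-; in:-
Tick 4: [PARSE:P2(v=10,ok=F), VALIDATE:-, TRANSFORM:-, EMIT:P1(v=0,ok=F)] out:-; in:P2
Tick 5: [PARSE:P3(v=18,ok=F), VALIDATE:P2(v=10,ok=F), TRANSFORM:-, EMIT:-] out:P1(v=0); in:P3
Tick 6: [PARSE:P4(v=9,ok=F), VALIDATE:P3(v=18,ok=F), TRANSFORM:P2(v=0,ok=F), EMIT:-] out:-; in:P4
Tick 7: [PARSE:P5(v=6,ok=F), VALIDATE:P4(v=9,ok=T), TRANSFORM:P3(v=0,ok=F), EMIT:P2(v=0,ok=F)] out:-; in:P5
Tick 8: [PARSE:P6(v=12,ok=F), VALIDATE:P5(v=6,ok=F), TRANSFORM:P4(v=27,ok=T), EMIT:P3(v=0,ok=F)] out:P2(v=0); in:P6
Tick 9: [PARSE:-, VALIDATE:P6(v=12,ok=F), TRANSFORM:P5(v=0,ok=F), EMIT:P4(v=27,ok=T)] out:P3(v=0); in:-
Tick 10: [PARSE:-, VALIDATE:-, TRANSFORM:P6(v=0,ok=F), EMIT:P5(v=0,ok=F)] out:P4(v=27); in:-
Tick 11: [PARSE:-, VALIDATE:-, TRANSFORM:-, EMIT:P6(v=0,ok=F)] out:P5(v=0); in:-
Tick 12: [PARSE:-, VALIDATE:-, TRANSFORM:-, EMIT:-] out:P6(v=0); in:-
P5: arrives tick 7, valid=False (id=5, id%4=1), emit tick 11, final value 0

Answer: 11 0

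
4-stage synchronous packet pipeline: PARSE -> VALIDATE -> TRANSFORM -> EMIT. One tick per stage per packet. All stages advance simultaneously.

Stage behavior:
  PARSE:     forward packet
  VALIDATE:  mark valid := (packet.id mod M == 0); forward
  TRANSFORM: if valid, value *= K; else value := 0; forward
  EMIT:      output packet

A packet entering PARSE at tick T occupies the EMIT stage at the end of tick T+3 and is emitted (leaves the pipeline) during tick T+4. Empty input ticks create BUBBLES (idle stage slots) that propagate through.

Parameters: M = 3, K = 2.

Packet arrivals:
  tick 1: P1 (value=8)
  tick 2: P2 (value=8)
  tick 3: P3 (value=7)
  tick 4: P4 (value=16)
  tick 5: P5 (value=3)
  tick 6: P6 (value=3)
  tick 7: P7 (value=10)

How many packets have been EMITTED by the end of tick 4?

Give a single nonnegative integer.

Tick 1: [PARSE:P1(v=8,ok=F), VALIDATE:-, TRANSFORM:-, EMIT:-] out:-; in:P1
Tick 2: [PARSE:P2(v=8,ok=F), VALIDATE:P1(v=8,ok=F), TRANSFORM:-, EMIT:-] out:-; in:P2
Tick 3: [PARSE:P3(v=7,ok=F), VALIDATE:P2(v=8,ok=F), TRANSFORM:P1(v=0,ok=F), EMIT:-] out:-; in:P3
Tick 4: [PARSE:P4(v=16,ok=F), VALIDATE:P3(v=7,ok=T), TRANSFORM:P2(v=0,ok=F), EMIT:P1(v=0,ok=F)] out:-; in:P4
Emitted by tick 4: []

Answer: 0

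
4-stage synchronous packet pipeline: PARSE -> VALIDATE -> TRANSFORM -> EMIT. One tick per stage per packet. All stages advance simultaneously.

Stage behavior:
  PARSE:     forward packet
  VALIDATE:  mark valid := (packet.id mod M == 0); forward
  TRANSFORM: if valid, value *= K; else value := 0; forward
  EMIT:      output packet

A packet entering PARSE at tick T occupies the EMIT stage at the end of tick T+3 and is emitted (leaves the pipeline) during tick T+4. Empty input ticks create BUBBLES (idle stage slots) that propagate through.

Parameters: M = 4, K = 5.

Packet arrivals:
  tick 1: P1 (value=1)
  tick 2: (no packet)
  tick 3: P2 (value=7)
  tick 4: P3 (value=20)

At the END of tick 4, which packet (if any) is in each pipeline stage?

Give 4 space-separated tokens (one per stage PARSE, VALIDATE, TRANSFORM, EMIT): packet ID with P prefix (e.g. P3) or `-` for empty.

Tick 1: [PARSE:P1(v=1,ok=F), VALIDATE:-, TRANSFORM:-, EMIT:-] out:-; in:P1
Tick 2: [PARSE:-, VALIDATE:P1(v=1,ok=F), TRANSFORM:-, EMIT:-] out:-; in:-
Tick 3: [PARSE:P2(v=7,ok=F), VALIDATE:-, TRANSFORM:P1(v=0,ok=F), EMIT:-] out:-; in:P2
Tick 4: [PARSE:P3(v=20,ok=F), VALIDATE:P2(v=7,ok=F), TRANSFORM:-, EMIT:P1(v=0,ok=F)] out:-; in:P3
At end of tick 4: ['P3', 'P2', '-', 'P1']

Answer: P3 P2 - P1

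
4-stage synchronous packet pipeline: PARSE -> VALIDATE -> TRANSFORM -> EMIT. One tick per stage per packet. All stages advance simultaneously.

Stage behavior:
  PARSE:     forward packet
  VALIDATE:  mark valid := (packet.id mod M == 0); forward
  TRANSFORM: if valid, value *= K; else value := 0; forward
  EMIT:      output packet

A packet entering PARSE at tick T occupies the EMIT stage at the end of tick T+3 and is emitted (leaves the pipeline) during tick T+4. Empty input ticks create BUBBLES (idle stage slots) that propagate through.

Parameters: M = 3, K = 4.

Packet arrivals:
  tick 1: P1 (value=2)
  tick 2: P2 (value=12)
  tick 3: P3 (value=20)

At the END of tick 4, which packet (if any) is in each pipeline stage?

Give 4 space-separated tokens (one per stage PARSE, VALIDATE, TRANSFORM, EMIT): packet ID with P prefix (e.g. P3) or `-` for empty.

Answer: - P3 P2 P1

Derivation:
Tick 1: [PARSE:P1(v=2,ok=F), VALIDATE:-, TRANSFORM:-, EMIT:-] out:-; in:P1
Tick 2: [PARSE:P2(v=12,ok=F), VALIDATE:P1(v=2,ok=F), TRANSFORM:-, EMIT:-] out:-; in:P2
Tick 3: [PARSE:P3(v=20,ok=F), VALIDATE:P2(v=12,ok=F), TRANSFORM:P1(v=0,ok=F), EMIT:-] out:-; in:P3
Tick 4: [PARSE:-, VALIDATE:P3(v=20,ok=T), TRANSFORM:P2(v=0,ok=F), EMIT:P1(v=0,ok=F)] out:-; in:-
At end of tick 4: ['-', 'P3', 'P2', 'P1']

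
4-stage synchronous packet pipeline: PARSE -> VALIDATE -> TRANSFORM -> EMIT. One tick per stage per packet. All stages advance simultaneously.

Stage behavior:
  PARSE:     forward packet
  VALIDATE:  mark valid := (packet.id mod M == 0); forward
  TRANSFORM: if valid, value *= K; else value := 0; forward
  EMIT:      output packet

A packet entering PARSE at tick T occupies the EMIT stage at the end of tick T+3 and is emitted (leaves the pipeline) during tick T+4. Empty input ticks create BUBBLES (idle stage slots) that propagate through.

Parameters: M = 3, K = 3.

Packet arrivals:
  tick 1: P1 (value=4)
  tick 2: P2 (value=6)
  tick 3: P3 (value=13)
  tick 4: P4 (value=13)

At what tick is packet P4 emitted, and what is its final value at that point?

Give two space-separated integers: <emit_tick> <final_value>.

Answer: 8 0

Derivation:
Tick 1: [PARSE:P1(v=4,ok=F), VALIDATE:-, TRANSFORM:-, EMIT:-] out:-; in:P1
Tick 2: [PARSE:P2(v=6,ok=F), VALIDATE:P1(v=4,ok=F), TRANSFORM:-, EMIT:-] out:-; in:P2
Tick 3: [PARSE:P3(v=13,ok=F), VALIDATE:P2(v=6,ok=F), TRANSFORM:P1(v=0,ok=F), EMIT:-] out:-; in:P3
Tick 4: [PARSE:P4(v=13,ok=F), VALIDATE:P3(v=13,ok=T), TRANSFORM:P2(v=0,ok=F), EMIT:P1(v=0,ok=F)] out:-; in:P4
Tick 5: [PARSE:-, VALIDATE:P4(v=13,ok=F), TRANSFORM:P3(v=39,ok=T), EMIT:P2(v=0,ok=F)] out:P1(v=0); in:-
Tick 6: [PARSE:-, VALIDATE:-, TRANSFORM:P4(v=0,ok=F), EMIT:P3(v=39,ok=T)] out:P2(v=0); in:-
Tick 7: [PARSE:-, VALIDATE:-, TRANSFORM:-, EMIT:P4(v=0,ok=F)] out:P3(v=39); in:-
Tick 8: [PARSE:-, VALIDATE:-, TRANSFORM:-, EMIT:-] out:P4(v=0); in:-
P4: arrives tick 4, valid=False (id=4, id%3=1), emit tick 8, final value 0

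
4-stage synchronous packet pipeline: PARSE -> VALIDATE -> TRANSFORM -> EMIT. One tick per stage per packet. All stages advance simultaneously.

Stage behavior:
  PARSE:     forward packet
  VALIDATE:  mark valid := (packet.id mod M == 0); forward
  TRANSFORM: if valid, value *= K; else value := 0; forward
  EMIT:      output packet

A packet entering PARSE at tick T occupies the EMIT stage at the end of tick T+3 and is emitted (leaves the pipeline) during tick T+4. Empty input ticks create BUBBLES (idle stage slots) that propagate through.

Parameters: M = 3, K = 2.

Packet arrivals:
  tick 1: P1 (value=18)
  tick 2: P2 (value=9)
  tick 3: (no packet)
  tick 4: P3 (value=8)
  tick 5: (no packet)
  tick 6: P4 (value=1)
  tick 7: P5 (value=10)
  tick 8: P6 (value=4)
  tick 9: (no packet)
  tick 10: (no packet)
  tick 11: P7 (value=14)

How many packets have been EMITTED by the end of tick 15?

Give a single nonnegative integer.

Answer: 7

Derivation:
Tick 1: [PARSE:P1(v=18,ok=F), VALIDATE:-, TRANSFORM:-, EMIT:-] out:-; in:P1
Tick 2: [PARSE:P2(v=9,ok=F), VALIDATE:P1(v=18,ok=F), TRANSFORM:-, EMIT:-] out:-; in:P2
Tick 3: [PARSE:-, VALIDATE:P2(v=9,ok=F), TRANSFORM:P1(v=0,ok=F), EMIT:-] out:-; in:-
Tick 4: [PARSE:P3(v=8,ok=F), VALIDATE:-, TRANSFORM:P2(v=0,ok=F), EMIT:P1(v=0,ok=F)] out:-; in:P3
Tick 5: [PARSE:-, VALIDATE:P3(v=8,ok=T), TRANSFORM:-, EMIT:P2(v=0,ok=F)] out:P1(v=0); in:-
Tick 6: [PARSE:P4(v=1,ok=F), VALIDATE:-, TRANSFORM:P3(v=16,ok=T), EMIT:-] out:P2(v=0); in:P4
Tick 7: [PARSE:P5(v=10,ok=F), VALIDATE:P4(v=1,ok=F), TRANSFORM:-, EMIT:P3(v=16,ok=T)] out:-; in:P5
Tick 8: [PARSE:P6(v=4,ok=F), VALIDATE:P5(v=10,ok=F), TRANSFORM:P4(v=0,ok=F), EMIT:-] out:P3(v=16); in:P6
Tick 9: [PARSE:-, VALIDATE:P6(v=4,ok=T), TRANSFORM:P5(v=0,ok=F), EMIT:P4(v=0,ok=F)] out:-; in:-
Tick 10: [PARSE:-, VALIDATE:-, TRANSFORM:P6(v=8,ok=T), EMIT:P5(v=0,ok=F)] out:P4(v=0); in:-
Tick 11: [PARSE:P7(v=14,ok=F), VALIDATE:-, TRANSFORM:-, EMIT:P6(v=8,ok=T)] out:P5(v=0); in:P7
Tick 12: [PARSE:-, VALIDATE:P7(v=14,ok=F), TRANSFORM:-, EMIT:-] out:P6(v=8); in:-
Tick 13: [PARSE:-, VALIDATE:-, TRANSFORM:P7(v=0,ok=F), EMIT:-] out:-; in:-
Tick 14: [PARSE:-, VALIDATE:-, TRANSFORM:-, EMIT:P7(v=0,ok=F)] out:-; in:-
Tick 15: [PARSE:-, VALIDATE:-, TRANSFORM:-, EMIT:-] out:P7(v=0); in:-
Emitted by tick 15: ['P1', 'P2', 'P3', 'P4', 'P5', 'P6', 'P7']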